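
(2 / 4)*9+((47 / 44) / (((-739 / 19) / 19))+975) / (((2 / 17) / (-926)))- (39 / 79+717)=-19704554187071 / 2568764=-7670830.87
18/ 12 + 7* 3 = 45/ 2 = 22.50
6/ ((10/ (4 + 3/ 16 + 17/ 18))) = 739/ 240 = 3.08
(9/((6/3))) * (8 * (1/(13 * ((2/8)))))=11.08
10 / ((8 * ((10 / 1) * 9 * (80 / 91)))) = 91 / 5760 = 0.02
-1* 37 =-37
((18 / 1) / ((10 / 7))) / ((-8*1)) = -63 / 40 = -1.58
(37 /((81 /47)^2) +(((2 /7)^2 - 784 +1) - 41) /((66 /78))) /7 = -137.32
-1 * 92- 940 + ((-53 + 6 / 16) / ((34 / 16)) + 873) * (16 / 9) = 72824 / 153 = 475.97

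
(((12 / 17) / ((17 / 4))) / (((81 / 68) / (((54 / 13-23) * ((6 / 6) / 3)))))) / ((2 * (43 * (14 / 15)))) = -2800 / 256581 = -0.01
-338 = -338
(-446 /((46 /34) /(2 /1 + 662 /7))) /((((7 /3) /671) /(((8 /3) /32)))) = -859791218 /1127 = -762902.59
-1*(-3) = 3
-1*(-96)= 96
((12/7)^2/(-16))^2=81/2401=0.03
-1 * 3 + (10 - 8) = -1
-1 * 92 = -92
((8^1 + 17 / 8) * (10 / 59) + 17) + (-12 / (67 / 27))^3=-6698414693 / 70980068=-94.37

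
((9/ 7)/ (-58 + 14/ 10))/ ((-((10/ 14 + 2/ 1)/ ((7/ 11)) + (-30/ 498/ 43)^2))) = 1337464905/ 251133565514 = 0.01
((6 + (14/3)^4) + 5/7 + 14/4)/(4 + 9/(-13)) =146.47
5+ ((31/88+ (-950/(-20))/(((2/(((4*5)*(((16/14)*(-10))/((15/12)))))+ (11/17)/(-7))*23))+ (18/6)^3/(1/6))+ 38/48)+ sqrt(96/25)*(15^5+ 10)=3541525205/23902428+ 607508*sqrt(6)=1488232.78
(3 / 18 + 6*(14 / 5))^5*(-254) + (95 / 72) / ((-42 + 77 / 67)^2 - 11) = -807253714031377094323 / 2260443712500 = -357121794.08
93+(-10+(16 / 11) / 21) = 19189 / 231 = 83.07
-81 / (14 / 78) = -451.29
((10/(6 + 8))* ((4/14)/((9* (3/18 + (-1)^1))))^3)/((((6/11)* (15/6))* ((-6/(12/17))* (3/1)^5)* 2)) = 704/100425126375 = 0.00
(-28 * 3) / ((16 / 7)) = -36.75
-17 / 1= -17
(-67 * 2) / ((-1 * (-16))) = -67 / 8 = -8.38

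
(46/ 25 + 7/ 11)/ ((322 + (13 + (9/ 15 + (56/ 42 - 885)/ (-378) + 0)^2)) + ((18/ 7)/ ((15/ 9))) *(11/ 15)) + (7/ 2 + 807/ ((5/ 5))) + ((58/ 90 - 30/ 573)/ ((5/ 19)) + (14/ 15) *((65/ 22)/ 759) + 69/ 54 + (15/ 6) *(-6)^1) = 1059209871623556153749/ 1325605502292783525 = 799.04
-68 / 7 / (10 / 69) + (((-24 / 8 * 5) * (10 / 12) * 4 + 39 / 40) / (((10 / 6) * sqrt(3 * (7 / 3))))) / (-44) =-2346 / 35 + 5883 * sqrt(7) / 61600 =-66.78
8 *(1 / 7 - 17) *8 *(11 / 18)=-41536 / 63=-659.30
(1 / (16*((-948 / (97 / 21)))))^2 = 9409 / 101460086784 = 0.00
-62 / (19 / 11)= -682 / 19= -35.89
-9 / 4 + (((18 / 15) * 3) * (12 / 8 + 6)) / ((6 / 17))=297 / 4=74.25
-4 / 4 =-1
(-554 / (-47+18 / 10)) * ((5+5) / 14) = 6925 / 791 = 8.75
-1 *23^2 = -529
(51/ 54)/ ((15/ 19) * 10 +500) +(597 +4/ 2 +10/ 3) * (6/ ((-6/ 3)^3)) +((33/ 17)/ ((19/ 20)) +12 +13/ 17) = -6128641874/ 14026275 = -436.94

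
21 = 21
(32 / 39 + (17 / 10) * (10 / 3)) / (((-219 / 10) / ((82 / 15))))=-1.62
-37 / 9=-4.11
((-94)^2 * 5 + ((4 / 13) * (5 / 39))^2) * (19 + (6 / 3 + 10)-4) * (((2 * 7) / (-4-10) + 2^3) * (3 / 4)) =6262515.22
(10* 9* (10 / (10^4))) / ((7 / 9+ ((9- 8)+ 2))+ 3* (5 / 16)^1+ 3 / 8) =324 / 18325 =0.02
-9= -9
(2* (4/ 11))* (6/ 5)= 48/ 55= 0.87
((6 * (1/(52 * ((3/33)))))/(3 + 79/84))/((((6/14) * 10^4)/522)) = 422037/10757500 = 0.04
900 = 900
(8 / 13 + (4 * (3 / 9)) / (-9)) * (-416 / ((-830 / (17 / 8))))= 5576 / 11205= 0.50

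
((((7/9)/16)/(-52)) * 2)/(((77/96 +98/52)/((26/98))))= -13/70413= -0.00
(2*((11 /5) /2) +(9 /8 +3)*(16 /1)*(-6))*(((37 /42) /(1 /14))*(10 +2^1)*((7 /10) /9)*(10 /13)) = -2039884 /585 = -3486.98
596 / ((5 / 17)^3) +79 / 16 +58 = 46976243 / 2000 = 23488.12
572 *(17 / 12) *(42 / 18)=17017 / 9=1890.78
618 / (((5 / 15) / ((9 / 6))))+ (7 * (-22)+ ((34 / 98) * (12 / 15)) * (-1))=643547 / 245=2626.72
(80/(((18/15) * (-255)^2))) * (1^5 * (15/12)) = 10/7803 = 0.00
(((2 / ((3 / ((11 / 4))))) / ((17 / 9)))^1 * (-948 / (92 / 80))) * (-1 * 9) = 2815560 / 391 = 7200.92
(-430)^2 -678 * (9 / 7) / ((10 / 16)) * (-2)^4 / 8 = 182110.51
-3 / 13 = -0.23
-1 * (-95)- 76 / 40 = 93.10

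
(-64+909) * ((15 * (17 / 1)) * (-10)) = -2154750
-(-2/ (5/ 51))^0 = -1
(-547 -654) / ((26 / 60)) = -36030 / 13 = -2771.54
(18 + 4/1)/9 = 2.44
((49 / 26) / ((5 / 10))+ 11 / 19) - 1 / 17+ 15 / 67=1269722 / 281333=4.51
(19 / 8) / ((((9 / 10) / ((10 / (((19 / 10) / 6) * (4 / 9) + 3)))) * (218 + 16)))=2375 / 66144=0.04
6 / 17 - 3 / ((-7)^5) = 100893 / 285719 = 0.35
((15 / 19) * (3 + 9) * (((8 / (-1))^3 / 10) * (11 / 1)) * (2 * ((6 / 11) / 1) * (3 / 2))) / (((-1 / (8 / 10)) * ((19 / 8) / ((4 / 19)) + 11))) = 21233664 / 67735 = 313.48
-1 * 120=-120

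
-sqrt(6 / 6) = -1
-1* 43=-43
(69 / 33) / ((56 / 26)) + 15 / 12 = 171 / 77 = 2.22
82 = 82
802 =802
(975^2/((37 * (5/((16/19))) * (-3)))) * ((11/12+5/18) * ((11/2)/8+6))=-97196125/8436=-11521.59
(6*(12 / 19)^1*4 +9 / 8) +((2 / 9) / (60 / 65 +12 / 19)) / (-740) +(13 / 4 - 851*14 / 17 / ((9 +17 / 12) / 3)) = -182.30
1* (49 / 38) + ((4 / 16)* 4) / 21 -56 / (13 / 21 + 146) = 2346845 / 2457042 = 0.96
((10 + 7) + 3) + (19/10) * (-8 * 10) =-132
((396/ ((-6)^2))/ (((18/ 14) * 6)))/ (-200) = -77/ 10800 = -0.01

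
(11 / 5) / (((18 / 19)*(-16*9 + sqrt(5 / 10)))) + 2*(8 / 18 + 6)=24023084 / 1866195 - 209*sqrt(2) / 3732390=12.87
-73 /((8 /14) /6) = -1533 /2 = -766.50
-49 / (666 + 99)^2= -49 / 585225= -0.00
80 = 80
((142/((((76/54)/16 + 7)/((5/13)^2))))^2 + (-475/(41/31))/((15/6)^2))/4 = -33404299541269/2744780674961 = -12.17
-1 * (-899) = 899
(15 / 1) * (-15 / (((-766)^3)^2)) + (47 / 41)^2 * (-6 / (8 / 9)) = -3012118867719195665697 / 339578613861540652096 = -8.87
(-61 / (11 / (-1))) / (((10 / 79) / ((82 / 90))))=197579 / 4950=39.91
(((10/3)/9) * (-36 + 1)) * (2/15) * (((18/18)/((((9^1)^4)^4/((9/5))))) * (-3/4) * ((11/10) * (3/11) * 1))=7/18530201888518410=0.00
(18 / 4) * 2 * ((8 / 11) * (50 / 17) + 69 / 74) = 382527 / 13838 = 27.64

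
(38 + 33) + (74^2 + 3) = 5550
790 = 790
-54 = -54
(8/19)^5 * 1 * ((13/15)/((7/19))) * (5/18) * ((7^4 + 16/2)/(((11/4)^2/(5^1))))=13.77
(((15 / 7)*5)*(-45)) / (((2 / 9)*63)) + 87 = 5151 / 98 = 52.56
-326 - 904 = -1230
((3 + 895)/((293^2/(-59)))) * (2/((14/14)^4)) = -1.23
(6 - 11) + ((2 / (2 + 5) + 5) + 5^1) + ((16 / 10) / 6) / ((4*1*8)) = 4447 / 840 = 5.29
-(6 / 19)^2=-36 / 361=-0.10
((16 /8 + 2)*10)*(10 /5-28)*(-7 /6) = 3640 /3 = 1213.33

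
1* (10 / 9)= 10 / 9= 1.11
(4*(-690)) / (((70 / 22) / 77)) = -66792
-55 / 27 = -2.04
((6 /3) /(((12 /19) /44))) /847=38 /231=0.16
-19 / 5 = -3.80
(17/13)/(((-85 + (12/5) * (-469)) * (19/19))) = -85/78689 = -0.00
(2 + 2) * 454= 1816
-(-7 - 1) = 8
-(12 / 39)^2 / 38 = -8 / 3211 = -0.00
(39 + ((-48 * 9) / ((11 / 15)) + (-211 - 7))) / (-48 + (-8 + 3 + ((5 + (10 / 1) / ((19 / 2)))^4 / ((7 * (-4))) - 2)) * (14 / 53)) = 116714705674 / 9498684679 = 12.29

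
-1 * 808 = -808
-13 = -13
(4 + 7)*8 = 88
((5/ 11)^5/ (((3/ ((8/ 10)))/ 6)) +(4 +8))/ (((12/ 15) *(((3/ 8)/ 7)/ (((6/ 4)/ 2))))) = 33908210/ 161051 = 210.54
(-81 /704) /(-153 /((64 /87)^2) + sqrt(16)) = 5184 /12558403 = 0.00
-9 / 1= -9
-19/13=-1.46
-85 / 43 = -1.98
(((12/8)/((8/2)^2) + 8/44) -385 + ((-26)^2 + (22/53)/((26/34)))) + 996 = 1287.82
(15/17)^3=3375/4913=0.69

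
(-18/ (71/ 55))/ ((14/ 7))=-495/ 71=-6.97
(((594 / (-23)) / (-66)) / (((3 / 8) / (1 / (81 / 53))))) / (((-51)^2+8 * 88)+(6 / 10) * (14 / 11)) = 23320 / 112908357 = 0.00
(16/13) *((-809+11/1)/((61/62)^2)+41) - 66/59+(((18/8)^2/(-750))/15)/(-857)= -3632238078384149/3762898460000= -965.28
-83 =-83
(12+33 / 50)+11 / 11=683 / 50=13.66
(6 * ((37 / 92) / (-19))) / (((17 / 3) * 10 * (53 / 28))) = -2331 / 1968685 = -0.00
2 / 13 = 0.15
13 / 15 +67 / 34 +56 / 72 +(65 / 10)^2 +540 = 1792747 / 3060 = 585.87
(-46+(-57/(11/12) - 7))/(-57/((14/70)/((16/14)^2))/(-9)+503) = -0.21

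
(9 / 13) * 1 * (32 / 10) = 144 / 65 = 2.22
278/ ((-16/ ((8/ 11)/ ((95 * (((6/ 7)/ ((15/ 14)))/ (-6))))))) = 417/ 418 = 1.00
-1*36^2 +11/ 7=-9061/ 7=-1294.43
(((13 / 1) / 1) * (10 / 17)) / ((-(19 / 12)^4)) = -2695680 / 2215457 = -1.22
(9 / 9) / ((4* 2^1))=1 / 8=0.12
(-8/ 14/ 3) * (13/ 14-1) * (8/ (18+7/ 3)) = 0.01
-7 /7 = -1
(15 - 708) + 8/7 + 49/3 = -14186/21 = -675.52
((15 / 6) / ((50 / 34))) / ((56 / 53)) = 901 / 560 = 1.61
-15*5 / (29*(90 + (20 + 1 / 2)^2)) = -300 / 59189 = -0.01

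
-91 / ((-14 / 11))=143 / 2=71.50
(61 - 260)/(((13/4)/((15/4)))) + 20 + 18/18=-2712/13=-208.62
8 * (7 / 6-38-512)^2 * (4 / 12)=21687698 / 27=803248.07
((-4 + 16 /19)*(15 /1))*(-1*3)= 2700 /19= 142.11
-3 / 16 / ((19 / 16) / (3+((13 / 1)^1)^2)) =-516 / 19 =-27.16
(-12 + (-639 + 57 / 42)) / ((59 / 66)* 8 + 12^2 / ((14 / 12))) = -300135 / 60328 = -4.98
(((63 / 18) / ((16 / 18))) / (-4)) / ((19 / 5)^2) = -1575 / 23104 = -0.07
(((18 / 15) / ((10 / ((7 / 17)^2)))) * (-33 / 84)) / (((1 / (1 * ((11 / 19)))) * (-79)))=2541 / 43378900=0.00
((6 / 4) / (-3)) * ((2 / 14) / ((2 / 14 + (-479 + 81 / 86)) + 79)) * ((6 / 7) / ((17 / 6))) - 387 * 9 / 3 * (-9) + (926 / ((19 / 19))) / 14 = 33388491438 / 3175277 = 10515.14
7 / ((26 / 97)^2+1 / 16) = 1053808 / 20225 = 52.10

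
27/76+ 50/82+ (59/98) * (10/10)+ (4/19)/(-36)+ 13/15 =16681421/6870780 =2.43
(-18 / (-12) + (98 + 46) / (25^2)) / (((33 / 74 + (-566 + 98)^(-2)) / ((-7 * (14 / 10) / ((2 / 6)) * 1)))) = -1288360166184 / 11293540625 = -114.08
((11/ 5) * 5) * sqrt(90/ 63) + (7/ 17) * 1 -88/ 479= 1857/ 8143 + 11 * sqrt(70)/ 7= 13.38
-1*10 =-10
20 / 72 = 5 / 18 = 0.28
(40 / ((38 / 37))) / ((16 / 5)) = 925 / 76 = 12.17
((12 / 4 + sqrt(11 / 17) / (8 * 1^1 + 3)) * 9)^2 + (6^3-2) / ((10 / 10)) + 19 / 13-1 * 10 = 486 * sqrt(187) / 187 + 2272729 / 2431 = 970.43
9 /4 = 2.25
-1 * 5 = -5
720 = 720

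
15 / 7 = 2.14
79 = 79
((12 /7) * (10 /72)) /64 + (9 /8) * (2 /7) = 437 /1344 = 0.33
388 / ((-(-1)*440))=97 / 110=0.88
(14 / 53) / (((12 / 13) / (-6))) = -91 / 53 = -1.72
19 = 19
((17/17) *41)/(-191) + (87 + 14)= 19250/191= 100.79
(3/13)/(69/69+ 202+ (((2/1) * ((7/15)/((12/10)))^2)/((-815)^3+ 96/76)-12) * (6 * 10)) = -833127452181/1866483202157197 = -0.00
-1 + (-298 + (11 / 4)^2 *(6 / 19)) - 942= -188269 / 152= -1238.61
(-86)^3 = -636056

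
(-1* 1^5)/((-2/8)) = 4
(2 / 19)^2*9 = 36 / 361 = 0.10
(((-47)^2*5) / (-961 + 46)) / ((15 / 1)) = -2209 / 2745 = -0.80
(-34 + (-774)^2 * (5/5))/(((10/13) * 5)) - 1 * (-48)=3894973/25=155798.92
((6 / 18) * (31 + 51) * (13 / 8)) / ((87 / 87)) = 44.42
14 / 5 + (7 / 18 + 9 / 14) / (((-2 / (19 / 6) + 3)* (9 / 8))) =81322 / 25515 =3.19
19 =19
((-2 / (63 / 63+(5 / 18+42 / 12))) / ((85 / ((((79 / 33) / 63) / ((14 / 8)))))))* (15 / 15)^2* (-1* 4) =2528 / 5910135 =0.00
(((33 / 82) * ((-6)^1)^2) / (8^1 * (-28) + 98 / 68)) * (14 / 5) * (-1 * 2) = 80784 / 221605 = 0.36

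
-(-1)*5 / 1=5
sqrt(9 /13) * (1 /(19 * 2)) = 3 * sqrt(13) /494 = 0.02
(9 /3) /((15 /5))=1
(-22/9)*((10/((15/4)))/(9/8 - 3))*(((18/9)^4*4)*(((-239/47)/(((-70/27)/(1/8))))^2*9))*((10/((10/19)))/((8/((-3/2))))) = -5802008454/13530125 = -428.82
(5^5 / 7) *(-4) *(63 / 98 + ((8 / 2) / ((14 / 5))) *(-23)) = 2818750 / 49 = 57525.51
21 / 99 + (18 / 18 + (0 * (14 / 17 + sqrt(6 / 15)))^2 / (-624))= 40 / 33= 1.21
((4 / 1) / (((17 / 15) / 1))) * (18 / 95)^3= 69984 / 2915075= 0.02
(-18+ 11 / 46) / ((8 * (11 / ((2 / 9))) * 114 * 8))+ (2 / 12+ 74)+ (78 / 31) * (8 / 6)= 2101250699 / 27105408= 77.52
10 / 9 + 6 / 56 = 307 / 252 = 1.22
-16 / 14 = -1.14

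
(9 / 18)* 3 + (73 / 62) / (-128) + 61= 495927 / 7936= 62.49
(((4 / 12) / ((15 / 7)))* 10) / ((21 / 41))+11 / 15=509 / 135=3.77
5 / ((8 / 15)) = 75 / 8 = 9.38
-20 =-20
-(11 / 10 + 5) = -61 / 10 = -6.10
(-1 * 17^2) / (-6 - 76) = 289 / 82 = 3.52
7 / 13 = 0.54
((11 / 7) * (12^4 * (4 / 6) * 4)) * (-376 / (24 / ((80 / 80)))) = -9529344 / 7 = -1361334.86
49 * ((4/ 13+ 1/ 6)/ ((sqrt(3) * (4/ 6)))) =20.13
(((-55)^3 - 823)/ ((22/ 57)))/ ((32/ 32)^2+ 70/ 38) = -30179239/ 198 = -152420.40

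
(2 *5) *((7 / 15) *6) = 28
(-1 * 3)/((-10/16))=24/5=4.80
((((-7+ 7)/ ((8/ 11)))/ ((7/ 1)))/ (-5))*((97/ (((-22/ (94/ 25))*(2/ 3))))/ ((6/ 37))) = 0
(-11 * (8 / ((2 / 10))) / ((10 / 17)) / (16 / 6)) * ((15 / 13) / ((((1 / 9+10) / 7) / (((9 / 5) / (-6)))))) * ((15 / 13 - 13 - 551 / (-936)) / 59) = -53201313 / 4147936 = -12.83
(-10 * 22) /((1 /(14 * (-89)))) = 274120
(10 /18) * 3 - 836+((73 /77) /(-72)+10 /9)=-513273 /616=-833.24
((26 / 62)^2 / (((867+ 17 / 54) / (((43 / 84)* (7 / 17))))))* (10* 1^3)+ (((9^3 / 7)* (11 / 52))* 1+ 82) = 5794760794385 / 55702439156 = 104.03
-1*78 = -78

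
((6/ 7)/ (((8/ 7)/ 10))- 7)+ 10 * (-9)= -179/ 2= -89.50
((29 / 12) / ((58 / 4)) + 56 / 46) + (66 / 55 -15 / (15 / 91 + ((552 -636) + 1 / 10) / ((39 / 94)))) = 126472462 / 47576535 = 2.66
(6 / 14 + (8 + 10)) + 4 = 157 / 7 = 22.43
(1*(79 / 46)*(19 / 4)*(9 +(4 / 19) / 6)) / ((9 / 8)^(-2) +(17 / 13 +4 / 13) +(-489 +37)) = -14280435 / 87109832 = -0.16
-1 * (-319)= 319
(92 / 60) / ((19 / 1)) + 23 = 6578 / 285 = 23.08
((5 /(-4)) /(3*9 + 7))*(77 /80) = -77 /2176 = -0.04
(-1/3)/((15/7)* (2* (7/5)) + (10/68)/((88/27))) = -2992/54261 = -0.06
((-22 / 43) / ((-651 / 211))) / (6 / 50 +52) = 116050 / 36474879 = 0.00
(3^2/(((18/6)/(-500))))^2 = 2250000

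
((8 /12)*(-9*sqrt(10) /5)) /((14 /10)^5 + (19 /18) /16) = -1080000*sqrt(10) /4899791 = -0.70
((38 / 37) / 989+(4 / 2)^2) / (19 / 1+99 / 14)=409948 / 2671289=0.15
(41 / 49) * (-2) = -82 / 49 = -1.67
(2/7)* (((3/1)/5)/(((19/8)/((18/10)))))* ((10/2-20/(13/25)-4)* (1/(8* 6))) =-4383/43225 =-0.10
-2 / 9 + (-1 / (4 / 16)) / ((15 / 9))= -118 / 45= -2.62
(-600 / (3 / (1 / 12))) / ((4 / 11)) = -275 / 6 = -45.83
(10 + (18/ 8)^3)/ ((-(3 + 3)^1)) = -1369/ 384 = -3.57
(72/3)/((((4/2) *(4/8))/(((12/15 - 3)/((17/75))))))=-232.94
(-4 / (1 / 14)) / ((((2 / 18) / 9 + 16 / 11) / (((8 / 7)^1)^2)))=-456192 / 9149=-49.86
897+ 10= 907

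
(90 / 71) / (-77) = -90 / 5467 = -0.02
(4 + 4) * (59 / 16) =59 / 2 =29.50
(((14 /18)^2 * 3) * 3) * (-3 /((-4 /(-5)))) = -245 /12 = -20.42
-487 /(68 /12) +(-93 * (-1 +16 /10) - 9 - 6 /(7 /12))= -95811 /595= -161.03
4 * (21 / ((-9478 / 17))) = -102 / 677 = -0.15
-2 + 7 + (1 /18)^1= 91 /18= 5.06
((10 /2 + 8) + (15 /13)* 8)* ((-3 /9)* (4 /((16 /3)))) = -289 /52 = -5.56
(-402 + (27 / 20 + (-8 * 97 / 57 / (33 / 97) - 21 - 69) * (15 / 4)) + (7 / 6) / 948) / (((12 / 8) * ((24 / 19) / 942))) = -828881493563 / 1877040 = -441589.68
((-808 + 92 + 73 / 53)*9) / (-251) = 340875 / 13303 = 25.62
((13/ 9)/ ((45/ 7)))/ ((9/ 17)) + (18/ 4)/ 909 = 316139/ 736290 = 0.43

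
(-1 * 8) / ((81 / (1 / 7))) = -8 / 567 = -0.01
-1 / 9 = -0.11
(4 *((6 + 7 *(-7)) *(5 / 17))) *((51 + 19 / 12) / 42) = -135665 / 2142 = -63.34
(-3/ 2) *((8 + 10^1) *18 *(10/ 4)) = -1215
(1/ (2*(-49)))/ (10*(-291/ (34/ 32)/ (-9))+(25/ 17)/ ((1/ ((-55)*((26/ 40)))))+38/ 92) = -2346/ 57972047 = -0.00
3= 3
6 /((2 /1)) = 3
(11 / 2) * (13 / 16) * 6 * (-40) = -2145 / 2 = -1072.50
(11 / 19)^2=121 / 361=0.34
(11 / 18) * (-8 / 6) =-22 / 27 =-0.81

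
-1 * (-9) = 9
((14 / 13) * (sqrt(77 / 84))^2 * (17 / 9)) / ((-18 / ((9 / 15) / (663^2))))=-77 / 544548420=-0.00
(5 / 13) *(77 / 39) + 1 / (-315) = 40256 / 53235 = 0.76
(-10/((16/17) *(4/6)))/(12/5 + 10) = -1275/992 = -1.29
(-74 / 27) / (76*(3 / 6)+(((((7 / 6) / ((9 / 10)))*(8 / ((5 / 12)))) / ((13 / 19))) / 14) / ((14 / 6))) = -3367 / 48051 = -0.07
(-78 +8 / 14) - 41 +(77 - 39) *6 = 767 / 7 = 109.57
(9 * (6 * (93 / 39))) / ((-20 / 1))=-837 / 130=-6.44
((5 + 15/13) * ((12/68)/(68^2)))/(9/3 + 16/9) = 135/2746367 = 0.00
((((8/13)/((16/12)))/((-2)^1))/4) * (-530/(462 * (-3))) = -265/12012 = -0.02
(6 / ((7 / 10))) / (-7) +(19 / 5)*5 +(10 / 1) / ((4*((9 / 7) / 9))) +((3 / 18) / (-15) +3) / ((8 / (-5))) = 235723 / 7056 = 33.41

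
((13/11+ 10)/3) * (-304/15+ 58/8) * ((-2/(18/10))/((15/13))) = 37843/810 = 46.72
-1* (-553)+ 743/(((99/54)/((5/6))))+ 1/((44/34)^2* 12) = 890.78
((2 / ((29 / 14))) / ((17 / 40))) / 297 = 1120 / 146421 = 0.01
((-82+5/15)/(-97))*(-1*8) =-1960/291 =-6.74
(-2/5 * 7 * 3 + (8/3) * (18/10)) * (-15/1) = 54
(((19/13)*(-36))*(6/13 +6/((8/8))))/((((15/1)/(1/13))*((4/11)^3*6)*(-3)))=177023/87880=2.01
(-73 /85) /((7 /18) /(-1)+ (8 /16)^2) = 2628 /425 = 6.18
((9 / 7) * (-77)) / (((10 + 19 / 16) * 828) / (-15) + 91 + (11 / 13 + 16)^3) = -4350060 / 186932573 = -0.02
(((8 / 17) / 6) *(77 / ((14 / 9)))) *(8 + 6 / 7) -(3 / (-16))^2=1046481 / 30464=34.35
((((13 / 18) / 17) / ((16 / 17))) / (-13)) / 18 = -1 / 5184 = -0.00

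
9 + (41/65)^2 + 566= 575.40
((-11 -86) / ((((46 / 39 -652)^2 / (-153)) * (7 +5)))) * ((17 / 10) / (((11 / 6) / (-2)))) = -383743737 / 70867051640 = -0.01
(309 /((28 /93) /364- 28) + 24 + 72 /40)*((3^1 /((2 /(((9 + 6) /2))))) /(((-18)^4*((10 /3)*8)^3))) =416479 /4991533056000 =0.00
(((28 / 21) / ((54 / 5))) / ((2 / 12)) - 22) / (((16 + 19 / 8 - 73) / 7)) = 32144 / 11799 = 2.72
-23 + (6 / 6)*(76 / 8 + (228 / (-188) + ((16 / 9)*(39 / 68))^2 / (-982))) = -1766343941 / 120046554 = -14.71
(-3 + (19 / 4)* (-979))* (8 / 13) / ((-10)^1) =18613 / 65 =286.35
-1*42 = -42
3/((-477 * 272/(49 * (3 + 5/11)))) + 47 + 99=34727213/237864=146.00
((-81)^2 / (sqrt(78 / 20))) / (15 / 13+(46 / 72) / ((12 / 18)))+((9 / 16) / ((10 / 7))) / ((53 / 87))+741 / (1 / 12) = 52488 * sqrt(390) / 659+75409641 / 8480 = 10465.57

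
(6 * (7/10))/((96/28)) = 49/40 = 1.22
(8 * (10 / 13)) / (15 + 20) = 16 / 91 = 0.18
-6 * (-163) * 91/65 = 6846/5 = 1369.20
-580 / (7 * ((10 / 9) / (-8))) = 4176 / 7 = 596.57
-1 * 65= -65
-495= -495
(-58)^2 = 3364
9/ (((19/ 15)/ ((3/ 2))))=405/ 38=10.66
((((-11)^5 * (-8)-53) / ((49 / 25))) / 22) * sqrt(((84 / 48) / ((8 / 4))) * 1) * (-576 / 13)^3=-769401483264000 * sqrt(14) / 1184183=-2431074203.27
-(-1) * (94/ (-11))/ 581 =-94/ 6391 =-0.01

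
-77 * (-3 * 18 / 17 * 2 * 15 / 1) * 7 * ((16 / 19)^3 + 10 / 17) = 120692685960 / 1982251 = 60886.68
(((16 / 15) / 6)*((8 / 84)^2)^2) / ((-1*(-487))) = 128 / 4262051115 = 0.00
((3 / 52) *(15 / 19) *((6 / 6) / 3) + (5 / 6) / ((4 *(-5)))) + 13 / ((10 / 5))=38375 / 5928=6.47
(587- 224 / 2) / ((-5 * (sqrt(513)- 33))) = 95 * sqrt(57) / 192 + 1045 / 192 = 9.18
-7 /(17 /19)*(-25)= 3325 /17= 195.59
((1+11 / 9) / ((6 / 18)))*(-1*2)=-40 / 3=-13.33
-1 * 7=-7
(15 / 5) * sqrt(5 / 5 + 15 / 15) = 3 * sqrt(2) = 4.24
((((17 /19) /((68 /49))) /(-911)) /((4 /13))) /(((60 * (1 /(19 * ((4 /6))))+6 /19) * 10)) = -637 /13992960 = -0.00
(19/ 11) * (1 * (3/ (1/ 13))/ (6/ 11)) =247/ 2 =123.50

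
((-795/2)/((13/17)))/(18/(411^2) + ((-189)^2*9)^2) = -253663035/50436706303985326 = -0.00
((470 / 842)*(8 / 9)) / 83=1880 / 314487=0.01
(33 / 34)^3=35937 / 39304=0.91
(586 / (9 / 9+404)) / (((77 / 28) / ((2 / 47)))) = 0.02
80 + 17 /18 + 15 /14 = 5167 /63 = 82.02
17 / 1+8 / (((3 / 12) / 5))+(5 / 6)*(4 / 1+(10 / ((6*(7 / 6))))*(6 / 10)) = 3802 / 21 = 181.05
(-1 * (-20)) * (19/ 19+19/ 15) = 136/ 3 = 45.33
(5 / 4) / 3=5 / 12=0.42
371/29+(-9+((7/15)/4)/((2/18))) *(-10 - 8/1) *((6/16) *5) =281.11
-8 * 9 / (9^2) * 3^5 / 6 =-36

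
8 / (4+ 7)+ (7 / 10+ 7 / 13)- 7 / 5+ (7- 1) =9389 / 1430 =6.57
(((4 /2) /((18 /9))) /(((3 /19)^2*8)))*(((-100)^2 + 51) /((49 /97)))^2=1984927094.41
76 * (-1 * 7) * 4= -2128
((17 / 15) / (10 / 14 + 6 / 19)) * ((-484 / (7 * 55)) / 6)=-7106 / 30825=-0.23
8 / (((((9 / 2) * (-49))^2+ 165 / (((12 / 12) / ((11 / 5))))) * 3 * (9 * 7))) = 32 / 37031337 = 0.00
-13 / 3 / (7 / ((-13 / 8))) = 169 / 168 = 1.01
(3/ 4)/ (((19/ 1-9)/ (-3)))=-9/ 40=-0.22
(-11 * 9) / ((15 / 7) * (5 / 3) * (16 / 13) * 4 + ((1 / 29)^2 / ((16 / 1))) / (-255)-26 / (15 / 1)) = -30912401520 / 4948820677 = -6.25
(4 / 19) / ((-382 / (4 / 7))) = -8 / 25403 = -0.00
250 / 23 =10.87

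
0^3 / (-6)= 0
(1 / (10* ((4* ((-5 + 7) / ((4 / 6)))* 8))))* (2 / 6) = 1 / 2880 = 0.00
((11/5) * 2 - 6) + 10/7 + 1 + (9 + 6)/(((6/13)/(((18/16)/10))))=5023/1120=4.48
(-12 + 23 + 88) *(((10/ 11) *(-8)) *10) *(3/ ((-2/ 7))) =75600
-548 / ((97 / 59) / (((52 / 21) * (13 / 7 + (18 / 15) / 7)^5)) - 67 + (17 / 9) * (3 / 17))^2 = -151118371787366663570388783168 / 1224904789703461100734190475625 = -0.12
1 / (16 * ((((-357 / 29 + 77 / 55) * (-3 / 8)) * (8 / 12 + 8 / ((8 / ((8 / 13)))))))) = 377 / 31640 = 0.01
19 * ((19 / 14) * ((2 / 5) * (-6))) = -2166 / 35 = -61.89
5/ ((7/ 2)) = 10/ 7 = 1.43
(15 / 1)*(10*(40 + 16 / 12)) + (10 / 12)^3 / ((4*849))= 4547923325 / 733536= 6200.00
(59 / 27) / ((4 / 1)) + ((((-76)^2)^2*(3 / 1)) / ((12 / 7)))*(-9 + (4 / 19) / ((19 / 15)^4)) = -1068434405023 / 2052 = -520679534.61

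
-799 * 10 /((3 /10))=-79900 /3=-26633.33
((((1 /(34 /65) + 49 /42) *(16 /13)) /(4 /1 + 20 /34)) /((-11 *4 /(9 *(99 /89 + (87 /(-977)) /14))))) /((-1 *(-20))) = -211381503 /22630387780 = -0.01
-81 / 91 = -0.89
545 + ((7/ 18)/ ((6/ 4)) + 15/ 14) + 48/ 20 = 1037101/ 1890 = 548.73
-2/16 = -1/8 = -0.12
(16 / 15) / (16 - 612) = -4 / 2235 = -0.00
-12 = -12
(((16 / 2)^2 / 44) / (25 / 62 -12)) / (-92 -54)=496 / 577357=0.00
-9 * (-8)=72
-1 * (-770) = 770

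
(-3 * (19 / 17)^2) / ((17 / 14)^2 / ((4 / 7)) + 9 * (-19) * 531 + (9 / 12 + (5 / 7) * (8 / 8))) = 40432 / 979638617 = 0.00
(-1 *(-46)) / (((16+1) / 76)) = 3496 / 17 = 205.65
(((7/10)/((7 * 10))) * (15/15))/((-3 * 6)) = -1/1800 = -0.00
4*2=8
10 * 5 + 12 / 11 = 562 / 11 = 51.09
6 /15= 2 /5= 0.40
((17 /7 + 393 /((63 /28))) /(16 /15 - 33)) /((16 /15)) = -278925 /53648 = -5.20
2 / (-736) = -1 / 368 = -0.00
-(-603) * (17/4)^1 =10251/4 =2562.75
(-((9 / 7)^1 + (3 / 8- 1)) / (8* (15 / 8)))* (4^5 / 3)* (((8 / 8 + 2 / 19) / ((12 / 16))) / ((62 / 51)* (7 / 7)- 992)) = 161024 / 7200525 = 0.02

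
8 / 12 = 2 / 3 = 0.67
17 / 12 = 1.42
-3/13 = -0.23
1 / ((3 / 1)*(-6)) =-1 / 18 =-0.06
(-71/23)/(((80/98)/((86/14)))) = -21371/920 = -23.23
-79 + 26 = -53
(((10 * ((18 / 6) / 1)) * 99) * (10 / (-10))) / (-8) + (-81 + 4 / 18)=10457 / 36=290.47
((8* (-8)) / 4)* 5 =-80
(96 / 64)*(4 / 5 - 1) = -3 / 10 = -0.30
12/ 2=6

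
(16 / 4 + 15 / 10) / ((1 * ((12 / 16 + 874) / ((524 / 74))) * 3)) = 0.01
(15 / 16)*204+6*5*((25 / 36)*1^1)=2545 / 12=212.08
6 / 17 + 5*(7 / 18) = 703 / 306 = 2.30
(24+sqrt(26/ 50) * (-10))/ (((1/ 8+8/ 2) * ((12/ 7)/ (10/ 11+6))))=8512/ 363 - 2128 * sqrt(13)/ 1089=16.40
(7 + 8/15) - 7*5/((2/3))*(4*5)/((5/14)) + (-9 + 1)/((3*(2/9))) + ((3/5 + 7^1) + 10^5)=1455947/15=97063.13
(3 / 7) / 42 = 1 / 98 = 0.01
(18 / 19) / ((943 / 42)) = 756 / 17917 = 0.04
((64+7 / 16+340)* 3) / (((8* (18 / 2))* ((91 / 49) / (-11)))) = -166089 / 1664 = -99.81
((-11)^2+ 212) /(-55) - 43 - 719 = -42243 /55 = -768.05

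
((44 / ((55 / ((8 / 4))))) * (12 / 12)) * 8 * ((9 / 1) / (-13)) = -576 / 65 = -8.86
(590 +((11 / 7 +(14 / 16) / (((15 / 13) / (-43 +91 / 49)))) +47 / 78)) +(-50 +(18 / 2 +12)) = 1452289 / 2730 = 531.97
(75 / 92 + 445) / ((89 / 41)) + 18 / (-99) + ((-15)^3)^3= -3462516473706111 / 90068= -38443359169.81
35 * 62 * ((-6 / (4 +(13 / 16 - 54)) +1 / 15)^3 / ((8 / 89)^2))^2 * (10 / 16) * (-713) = -1184215094511536248196677505329529 / 1773682491929320224368640000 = -667659.01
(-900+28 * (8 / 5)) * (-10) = 8552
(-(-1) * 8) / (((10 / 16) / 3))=38.40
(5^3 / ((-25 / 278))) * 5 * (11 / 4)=-38225 / 2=-19112.50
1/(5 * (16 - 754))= -1/3690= -0.00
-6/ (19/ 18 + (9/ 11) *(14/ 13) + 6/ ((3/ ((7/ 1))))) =-0.38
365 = 365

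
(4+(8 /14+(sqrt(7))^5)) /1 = 32 /7+49 * sqrt(7) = 134.21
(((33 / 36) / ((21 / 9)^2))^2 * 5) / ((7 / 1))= 5445 / 268912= 0.02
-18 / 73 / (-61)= 18 / 4453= 0.00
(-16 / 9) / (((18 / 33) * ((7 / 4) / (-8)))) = 2816 / 189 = 14.90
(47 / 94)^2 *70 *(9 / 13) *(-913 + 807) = -1284.23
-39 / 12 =-13 / 4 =-3.25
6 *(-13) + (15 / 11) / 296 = -78.00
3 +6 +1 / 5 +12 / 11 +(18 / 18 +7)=1006 / 55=18.29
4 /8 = 0.50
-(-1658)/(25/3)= 4974/25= 198.96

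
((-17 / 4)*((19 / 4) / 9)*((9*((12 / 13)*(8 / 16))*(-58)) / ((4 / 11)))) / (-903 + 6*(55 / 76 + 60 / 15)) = -1957703 / 1152216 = -1.70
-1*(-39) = 39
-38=-38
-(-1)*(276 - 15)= 261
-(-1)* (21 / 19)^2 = 441 / 361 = 1.22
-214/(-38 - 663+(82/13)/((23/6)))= 0.31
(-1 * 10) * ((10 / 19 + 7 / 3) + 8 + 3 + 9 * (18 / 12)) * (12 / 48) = -68.40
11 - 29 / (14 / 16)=-155 / 7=-22.14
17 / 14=1.21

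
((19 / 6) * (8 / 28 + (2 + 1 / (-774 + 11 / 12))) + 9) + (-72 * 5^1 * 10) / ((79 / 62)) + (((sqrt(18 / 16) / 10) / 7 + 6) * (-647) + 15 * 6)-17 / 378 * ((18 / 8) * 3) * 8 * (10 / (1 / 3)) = -6683.74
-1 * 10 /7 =-10 /7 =-1.43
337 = 337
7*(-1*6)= -42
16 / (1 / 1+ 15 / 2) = 32 / 17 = 1.88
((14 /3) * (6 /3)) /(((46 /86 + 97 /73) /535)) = 4702222 /1755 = 2679.33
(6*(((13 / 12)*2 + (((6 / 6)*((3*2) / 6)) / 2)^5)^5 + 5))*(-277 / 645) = -127141846829887 / 876525649920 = -145.05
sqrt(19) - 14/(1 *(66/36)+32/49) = -4116/731+sqrt(19) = -1.27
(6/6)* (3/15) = 1/5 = 0.20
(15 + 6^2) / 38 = 51 / 38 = 1.34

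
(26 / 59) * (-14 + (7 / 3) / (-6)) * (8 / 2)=-13468 / 531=-25.36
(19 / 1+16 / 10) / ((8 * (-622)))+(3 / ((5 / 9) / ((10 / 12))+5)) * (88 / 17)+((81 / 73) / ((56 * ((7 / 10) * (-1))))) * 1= 69650145461 / 25719774640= 2.71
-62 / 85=-0.73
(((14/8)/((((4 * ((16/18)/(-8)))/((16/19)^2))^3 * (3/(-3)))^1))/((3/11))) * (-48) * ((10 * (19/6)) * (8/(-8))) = 98099527680/2476099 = 39618.58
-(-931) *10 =9310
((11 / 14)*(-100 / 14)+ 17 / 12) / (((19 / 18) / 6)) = -22203 / 931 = -23.85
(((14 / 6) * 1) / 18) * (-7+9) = 7 / 27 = 0.26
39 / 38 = 1.03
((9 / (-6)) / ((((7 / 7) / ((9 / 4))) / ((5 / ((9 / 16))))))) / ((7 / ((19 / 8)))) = -285 / 28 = -10.18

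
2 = 2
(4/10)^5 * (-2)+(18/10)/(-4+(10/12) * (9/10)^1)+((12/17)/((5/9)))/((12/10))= 334606/690625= 0.48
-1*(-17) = 17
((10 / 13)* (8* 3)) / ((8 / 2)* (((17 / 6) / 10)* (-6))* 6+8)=-300 / 533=-0.56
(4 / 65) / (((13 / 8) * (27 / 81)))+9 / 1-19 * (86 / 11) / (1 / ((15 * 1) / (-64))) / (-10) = 3350409 / 594880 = 5.63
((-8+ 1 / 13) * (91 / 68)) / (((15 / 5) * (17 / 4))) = -721 / 867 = -0.83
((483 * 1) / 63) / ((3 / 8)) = 184 / 9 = 20.44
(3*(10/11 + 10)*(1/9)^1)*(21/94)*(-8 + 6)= -1.62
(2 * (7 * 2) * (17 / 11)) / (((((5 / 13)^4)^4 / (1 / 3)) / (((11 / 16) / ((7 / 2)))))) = 11312082356114057297 / 915527343750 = 12355810.49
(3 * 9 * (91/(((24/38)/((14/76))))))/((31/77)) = 441441/248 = 1780.00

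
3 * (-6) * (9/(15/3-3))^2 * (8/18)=-162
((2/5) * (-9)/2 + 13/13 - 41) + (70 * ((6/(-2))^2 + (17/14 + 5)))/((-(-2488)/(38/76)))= -1034659/24880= -41.59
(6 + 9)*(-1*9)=-135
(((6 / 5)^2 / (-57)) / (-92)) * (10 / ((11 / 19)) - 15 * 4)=-282 / 24035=-0.01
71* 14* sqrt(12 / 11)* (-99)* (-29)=2980669.73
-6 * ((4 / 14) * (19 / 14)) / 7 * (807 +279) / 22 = -61902 / 3773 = -16.41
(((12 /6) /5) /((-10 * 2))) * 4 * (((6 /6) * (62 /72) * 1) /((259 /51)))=-527 /38850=-0.01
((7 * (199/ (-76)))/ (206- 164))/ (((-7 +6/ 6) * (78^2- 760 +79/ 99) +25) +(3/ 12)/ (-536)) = 586652/ 42914765587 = 0.00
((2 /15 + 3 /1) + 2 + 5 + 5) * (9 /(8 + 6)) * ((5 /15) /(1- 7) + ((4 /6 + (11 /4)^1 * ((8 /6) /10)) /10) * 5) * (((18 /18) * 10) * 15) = 18841 /28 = 672.89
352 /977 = 0.36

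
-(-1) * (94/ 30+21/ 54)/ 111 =317/ 9990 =0.03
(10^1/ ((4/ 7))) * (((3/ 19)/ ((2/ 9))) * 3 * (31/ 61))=87885/ 4636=18.96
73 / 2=36.50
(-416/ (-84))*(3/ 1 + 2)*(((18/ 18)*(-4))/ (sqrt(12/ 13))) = -1040*sqrt(39)/ 63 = -103.09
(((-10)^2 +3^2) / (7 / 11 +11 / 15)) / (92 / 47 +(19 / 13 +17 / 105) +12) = 104893425 / 20537072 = 5.11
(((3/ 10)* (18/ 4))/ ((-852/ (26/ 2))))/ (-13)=9/ 5680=0.00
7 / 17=0.41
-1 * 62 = -62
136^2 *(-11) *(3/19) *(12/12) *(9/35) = -5493312/665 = -8260.62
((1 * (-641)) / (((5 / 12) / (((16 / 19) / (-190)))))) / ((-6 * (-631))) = 10256 / 5694775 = 0.00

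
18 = 18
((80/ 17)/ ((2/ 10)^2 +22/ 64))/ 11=64000/ 57409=1.11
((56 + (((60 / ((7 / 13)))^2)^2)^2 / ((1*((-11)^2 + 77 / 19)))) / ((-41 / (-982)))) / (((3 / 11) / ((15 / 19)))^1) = 59174985944938619986512560 / 4490779979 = 13176995137070958.24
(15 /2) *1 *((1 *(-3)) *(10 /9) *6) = -150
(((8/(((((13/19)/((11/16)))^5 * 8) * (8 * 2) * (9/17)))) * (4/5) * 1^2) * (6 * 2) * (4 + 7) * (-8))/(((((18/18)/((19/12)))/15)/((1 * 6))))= -1416859015834097/97332232192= -14556.94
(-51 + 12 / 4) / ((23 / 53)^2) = -134832 / 529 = -254.88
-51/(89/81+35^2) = -0.04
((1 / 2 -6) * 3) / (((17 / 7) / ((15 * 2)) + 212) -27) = -3465 / 38867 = -0.09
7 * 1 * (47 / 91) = 47 / 13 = 3.62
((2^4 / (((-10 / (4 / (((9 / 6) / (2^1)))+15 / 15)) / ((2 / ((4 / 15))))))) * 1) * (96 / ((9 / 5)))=-4053.33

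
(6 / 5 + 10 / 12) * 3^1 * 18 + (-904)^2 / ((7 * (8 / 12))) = 6132963 / 35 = 175227.51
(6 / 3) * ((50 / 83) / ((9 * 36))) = 25 / 6723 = 0.00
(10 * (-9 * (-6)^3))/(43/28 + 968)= 181440/9049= 20.05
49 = 49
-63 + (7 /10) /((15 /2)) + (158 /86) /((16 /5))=-3216359 /51600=-62.33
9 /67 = 0.13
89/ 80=1.11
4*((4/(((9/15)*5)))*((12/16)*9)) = 36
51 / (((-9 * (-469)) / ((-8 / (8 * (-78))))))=17 / 109746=0.00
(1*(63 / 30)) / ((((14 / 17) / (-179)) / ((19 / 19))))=-9129 / 20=-456.45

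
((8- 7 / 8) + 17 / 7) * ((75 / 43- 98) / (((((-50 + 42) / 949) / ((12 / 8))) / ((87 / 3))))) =182824617495 / 38528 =4745240.28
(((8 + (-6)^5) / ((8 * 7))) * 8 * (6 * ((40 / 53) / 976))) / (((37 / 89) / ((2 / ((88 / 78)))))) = -21.95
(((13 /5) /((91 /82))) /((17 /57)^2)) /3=88806 /10115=8.78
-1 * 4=-4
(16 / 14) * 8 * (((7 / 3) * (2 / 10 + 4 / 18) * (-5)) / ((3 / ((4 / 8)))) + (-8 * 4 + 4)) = -21344 / 81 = -263.51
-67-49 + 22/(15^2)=-115.90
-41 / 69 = -0.59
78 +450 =528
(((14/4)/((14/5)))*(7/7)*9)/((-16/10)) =-225/32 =-7.03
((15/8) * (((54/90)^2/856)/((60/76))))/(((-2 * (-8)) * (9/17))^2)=5491/394444800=0.00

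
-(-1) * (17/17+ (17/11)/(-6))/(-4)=-49/264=-0.19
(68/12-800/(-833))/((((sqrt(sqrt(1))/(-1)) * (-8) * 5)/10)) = 16561/9996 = 1.66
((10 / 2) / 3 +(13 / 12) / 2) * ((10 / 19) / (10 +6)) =265 / 3648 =0.07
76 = 76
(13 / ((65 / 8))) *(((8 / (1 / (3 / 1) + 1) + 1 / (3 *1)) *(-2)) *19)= -5776 / 15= -385.07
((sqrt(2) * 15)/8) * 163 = 2445 * sqrt(2)/8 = 432.22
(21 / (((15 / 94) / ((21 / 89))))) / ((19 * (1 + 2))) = 4606 / 8455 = 0.54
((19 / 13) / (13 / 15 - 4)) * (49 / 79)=-13965 / 48269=-0.29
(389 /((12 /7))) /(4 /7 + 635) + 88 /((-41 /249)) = -1169056355 /2188908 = -534.08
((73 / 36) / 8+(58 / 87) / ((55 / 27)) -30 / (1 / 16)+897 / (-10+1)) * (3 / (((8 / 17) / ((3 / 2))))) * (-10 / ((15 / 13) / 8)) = 2027171341 / 5280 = 383933.97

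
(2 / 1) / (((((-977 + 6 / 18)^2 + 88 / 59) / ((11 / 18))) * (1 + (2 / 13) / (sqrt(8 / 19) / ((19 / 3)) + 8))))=480909 * sqrt(38) / 9757350336889988 + 6133167469 / 4878675168444994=0.00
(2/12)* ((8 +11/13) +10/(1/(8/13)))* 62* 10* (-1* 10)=-15500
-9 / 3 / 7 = -3 / 7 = -0.43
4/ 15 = 0.27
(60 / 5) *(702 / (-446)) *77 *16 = -5189184 / 223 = -23269.88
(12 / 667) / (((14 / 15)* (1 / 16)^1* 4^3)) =45 / 9338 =0.00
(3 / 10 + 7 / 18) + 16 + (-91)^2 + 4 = 373576 / 45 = 8301.69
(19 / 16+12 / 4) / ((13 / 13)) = 67 / 16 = 4.19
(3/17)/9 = 0.02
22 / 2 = 11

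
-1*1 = -1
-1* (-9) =9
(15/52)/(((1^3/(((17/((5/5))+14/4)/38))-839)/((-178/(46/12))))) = 54735/3420859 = 0.02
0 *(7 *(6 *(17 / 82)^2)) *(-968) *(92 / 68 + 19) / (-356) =0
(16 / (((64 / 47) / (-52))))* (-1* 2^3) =4888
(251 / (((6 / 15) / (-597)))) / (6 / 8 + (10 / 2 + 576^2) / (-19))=28470930 / 1327067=21.45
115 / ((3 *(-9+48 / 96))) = -230 / 51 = -4.51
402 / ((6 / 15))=1005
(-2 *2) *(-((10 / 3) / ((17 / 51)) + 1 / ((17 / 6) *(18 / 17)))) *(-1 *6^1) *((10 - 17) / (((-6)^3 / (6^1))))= -434 / 9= -48.22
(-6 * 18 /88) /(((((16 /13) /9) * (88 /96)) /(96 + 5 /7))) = -6415929 /6776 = -946.86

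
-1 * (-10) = 10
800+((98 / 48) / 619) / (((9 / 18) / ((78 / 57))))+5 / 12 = 112965679 / 141132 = 800.43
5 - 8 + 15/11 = -18/11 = -1.64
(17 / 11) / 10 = 0.15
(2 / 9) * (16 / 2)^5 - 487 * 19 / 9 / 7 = 149833 / 21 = 7134.90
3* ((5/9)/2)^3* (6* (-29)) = -3625/324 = -11.19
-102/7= -14.57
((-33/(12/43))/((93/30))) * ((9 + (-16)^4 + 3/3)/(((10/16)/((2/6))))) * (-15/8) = 77508145/31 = 2500262.74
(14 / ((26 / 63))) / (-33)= -147 / 143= -1.03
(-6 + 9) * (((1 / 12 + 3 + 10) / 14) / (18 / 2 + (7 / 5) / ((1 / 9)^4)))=785 / 2574432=0.00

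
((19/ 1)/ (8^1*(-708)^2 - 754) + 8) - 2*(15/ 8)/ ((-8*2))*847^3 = 18272011310409511/ 128299456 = 142416904.02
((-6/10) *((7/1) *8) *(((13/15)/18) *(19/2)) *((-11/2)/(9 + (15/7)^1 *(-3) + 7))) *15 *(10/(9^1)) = 266266/1809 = 147.19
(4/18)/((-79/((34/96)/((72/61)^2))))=-63257/88459776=-0.00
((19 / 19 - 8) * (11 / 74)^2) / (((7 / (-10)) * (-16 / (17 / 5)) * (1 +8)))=-2057 / 394272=-0.01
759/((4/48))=9108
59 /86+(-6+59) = 4617 /86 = 53.69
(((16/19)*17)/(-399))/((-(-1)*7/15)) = -1360/17689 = -0.08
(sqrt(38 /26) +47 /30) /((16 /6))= 3 *sqrt(247) /104 +47 /80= 1.04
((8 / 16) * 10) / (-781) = -5 / 781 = -0.01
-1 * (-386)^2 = -148996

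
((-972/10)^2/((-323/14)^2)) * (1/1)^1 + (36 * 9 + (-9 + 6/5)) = 871015161/2608225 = 333.95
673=673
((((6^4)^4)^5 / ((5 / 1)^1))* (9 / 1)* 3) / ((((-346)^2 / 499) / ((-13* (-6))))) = 46946038634519461626188800447151611382829037283186315564021434023936 / 149645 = 313716052220384654523631300000000000000000000000000000000000000.00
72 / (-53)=-72 / 53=-1.36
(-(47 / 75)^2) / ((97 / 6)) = -4418 / 181875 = -0.02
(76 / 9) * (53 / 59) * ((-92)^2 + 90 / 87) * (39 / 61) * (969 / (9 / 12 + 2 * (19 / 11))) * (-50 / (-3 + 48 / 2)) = -22527545.69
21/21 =1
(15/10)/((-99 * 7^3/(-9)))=3/7546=0.00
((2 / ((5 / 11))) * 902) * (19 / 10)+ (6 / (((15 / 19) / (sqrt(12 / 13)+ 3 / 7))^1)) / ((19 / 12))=48 * sqrt(39) / 65+ 1319986 / 175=7547.39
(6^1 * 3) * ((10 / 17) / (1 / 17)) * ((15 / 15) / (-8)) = -45 / 2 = -22.50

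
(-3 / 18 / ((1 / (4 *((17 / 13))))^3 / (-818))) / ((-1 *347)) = -128602688 / 2287077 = -56.23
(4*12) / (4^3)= 3 / 4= 0.75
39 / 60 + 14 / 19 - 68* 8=-206193 / 380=-542.61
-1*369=-369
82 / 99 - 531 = -52487 / 99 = -530.17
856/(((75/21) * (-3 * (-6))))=2996/225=13.32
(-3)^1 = -3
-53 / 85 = -0.62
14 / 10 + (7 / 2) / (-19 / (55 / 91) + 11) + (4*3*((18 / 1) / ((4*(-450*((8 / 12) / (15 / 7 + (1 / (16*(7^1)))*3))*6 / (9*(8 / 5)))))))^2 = 29014603601 / 13769000000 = 2.11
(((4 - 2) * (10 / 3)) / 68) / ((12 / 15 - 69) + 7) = -25 / 15606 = -0.00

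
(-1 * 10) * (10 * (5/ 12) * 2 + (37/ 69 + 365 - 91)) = -65060/ 23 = -2828.70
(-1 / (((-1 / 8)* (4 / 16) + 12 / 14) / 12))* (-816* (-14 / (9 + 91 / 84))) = -368492544 / 22385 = -16461.58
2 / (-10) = -1 / 5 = -0.20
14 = 14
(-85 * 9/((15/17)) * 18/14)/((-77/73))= 569619/539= 1056.81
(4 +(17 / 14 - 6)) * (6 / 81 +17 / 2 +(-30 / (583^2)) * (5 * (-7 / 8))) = -314751389 / 46719288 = -6.74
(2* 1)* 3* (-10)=-60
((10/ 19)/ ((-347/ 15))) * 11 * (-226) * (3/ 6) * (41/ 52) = 3822225/ 171418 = 22.30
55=55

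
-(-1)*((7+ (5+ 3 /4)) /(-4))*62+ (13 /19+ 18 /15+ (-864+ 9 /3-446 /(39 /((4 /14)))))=-219930499 /207480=-1060.01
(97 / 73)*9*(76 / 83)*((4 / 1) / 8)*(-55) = -301.13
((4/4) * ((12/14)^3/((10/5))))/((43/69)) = 7452/14749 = 0.51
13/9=1.44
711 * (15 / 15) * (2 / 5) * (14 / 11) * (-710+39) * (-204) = 247735152 / 5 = 49547030.40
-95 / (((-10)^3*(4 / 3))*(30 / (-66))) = -627 / 4000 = -0.16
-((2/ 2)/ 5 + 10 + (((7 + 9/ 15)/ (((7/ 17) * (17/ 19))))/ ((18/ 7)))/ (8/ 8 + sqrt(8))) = -2852/ 315 - 722 * sqrt(2)/ 315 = -12.30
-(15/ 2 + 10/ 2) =-25/ 2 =-12.50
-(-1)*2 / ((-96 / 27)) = -9 / 16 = -0.56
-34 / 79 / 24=-17 / 948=-0.02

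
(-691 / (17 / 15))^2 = 107433225 / 289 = 371741.26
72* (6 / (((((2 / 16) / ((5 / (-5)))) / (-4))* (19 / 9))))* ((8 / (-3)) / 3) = -110592 / 19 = -5820.63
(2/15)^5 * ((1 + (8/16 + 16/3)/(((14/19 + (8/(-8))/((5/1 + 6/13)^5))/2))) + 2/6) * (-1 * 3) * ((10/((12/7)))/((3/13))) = -0.05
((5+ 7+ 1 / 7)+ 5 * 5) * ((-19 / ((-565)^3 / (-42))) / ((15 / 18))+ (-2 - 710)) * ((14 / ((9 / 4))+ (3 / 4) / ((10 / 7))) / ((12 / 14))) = -5068812428598919 / 24348886875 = -208174.30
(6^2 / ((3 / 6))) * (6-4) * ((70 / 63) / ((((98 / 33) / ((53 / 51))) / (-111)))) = -5177040 / 833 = -6214.93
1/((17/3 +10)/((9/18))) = 0.03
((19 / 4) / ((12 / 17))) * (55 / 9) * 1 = 17765 / 432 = 41.12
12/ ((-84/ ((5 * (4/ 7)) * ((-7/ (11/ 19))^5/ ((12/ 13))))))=55204627205/ 483153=114259.10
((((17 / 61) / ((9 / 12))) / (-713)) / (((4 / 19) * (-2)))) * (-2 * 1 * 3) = -323 / 43493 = -0.01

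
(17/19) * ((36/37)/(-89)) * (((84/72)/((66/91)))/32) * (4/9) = -10829/49553064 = -0.00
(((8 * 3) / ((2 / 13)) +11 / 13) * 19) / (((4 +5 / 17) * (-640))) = -658597 / 607360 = -1.08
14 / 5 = 2.80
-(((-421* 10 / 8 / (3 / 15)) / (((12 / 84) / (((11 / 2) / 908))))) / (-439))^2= -656788680625 / 10169057698816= -0.06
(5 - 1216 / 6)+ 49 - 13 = -485 / 3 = -161.67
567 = 567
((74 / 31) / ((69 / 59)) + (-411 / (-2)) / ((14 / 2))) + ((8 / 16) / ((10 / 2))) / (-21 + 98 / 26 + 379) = 11055121972 / 352090095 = 31.40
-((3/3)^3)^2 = -1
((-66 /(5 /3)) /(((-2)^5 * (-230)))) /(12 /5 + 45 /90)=-99 /53360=-0.00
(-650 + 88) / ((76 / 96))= -709.89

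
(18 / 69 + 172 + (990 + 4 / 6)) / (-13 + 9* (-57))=-40121 / 18147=-2.21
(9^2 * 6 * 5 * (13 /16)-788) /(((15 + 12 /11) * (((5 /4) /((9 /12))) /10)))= 104401 /236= 442.38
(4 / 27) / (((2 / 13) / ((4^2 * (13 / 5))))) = 5408 / 135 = 40.06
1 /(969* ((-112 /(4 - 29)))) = 25 /108528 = 0.00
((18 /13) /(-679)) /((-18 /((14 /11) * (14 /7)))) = 4 /13871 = 0.00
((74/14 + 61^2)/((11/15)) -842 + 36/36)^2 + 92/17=1812272098621/100793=17980138.49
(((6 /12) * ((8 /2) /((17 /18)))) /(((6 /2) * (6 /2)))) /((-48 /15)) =-0.07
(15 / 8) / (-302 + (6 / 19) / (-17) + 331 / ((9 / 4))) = -43605 / 3602528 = -0.01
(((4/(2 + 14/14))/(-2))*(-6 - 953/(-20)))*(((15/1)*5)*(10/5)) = -4165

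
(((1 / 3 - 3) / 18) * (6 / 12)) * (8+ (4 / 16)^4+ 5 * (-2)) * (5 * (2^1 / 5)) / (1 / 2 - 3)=-511 / 4320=-0.12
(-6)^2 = 36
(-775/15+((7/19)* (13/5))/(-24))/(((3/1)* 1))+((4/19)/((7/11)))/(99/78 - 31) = -70924449/4112360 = -17.25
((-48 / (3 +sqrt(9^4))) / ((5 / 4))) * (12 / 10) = -96 / 175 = -0.55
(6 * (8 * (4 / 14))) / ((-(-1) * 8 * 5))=12 / 35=0.34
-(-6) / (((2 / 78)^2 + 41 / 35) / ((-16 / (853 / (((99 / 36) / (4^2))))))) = -1756755 / 106447576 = -0.02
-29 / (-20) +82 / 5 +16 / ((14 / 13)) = 4579 / 140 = 32.71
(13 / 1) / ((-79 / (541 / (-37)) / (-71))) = -499343 / 2923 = -170.83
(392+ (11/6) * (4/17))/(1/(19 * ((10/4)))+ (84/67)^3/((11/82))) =3145173431345/117906414123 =26.68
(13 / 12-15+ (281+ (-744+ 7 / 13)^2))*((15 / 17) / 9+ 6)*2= 348782875295 / 51714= 6744457.50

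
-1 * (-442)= 442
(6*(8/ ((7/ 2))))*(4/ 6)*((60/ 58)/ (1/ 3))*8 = 46080/ 203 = 227.00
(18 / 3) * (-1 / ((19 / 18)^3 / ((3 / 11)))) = -104976 / 75449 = -1.39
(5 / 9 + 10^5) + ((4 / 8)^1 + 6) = 1800127 / 18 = 100007.06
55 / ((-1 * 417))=-55 / 417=-0.13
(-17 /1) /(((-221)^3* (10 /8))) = 4 /3174665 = 0.00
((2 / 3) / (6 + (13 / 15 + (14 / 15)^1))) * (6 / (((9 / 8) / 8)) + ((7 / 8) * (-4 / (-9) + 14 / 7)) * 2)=325 / 81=4.01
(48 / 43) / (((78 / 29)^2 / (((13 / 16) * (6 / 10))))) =841 / 11180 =0.08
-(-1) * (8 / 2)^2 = 16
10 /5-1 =1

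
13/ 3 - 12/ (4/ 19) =-52.67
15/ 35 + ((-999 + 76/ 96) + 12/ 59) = -9887977/ 9912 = -997.58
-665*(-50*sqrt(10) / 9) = 33250*sqrt(10) / 9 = 11682.86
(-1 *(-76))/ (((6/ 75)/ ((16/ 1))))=15200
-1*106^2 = -11236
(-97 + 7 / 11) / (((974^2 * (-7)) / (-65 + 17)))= -12720 / 18262013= -0.00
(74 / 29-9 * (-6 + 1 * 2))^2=1249924 / 841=1486.24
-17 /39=-0.44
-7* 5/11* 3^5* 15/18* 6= -42525/11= -3865.91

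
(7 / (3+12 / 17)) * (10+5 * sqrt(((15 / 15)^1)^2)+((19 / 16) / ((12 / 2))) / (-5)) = 122077 / 4320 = 28.26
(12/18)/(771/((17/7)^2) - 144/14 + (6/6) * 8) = 4046/779487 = 0.01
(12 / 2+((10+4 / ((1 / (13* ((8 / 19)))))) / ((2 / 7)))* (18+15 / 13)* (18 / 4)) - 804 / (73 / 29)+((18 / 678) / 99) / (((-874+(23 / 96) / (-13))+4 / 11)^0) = 9308.39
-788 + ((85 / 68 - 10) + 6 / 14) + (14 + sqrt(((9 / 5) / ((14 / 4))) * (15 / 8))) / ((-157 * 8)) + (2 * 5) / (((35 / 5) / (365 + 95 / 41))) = -24475499 / 90118 - 3 * sqrt(21) / 17584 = -271.59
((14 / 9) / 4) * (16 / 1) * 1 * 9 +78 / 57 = 1090 / 19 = 57.37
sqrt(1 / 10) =sqrt(10) / 10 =0.32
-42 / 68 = -21 / 34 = -0.62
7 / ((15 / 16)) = 112 / 15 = 7.47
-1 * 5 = -5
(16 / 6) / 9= 8 / 27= 0.30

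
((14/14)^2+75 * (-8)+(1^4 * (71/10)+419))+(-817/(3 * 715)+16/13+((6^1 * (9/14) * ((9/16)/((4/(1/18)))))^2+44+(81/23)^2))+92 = -4308211250699/182191865856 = -23.65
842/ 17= 49.53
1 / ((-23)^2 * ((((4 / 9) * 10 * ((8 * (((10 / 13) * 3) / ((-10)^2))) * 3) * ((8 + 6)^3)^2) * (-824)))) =-13 / 105027027976192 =-0.00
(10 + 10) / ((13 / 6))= 120 / 13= 9.23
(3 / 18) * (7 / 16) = 7 / 96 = 0.07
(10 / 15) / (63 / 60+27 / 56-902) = -560 / 756393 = -0.00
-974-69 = -1043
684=684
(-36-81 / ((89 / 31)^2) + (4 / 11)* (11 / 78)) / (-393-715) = 14141041 / 342282252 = 0.04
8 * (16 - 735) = -5752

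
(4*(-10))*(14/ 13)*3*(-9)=15120/ 13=1163.08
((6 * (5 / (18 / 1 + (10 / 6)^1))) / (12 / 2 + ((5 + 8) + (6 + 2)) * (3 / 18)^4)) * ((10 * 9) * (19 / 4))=16621200 / 153341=108.39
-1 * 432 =-432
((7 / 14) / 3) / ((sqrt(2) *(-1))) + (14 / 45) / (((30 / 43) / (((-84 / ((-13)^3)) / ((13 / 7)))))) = 58996 / 6426225 - sqrt(2) / 12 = -0.11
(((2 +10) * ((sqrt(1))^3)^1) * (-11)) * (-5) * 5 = 3300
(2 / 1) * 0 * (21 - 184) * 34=0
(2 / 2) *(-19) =-19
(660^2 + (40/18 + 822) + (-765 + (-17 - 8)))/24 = 980177/54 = 18151.43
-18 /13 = -1.38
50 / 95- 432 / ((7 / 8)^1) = -65594 / 133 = -493.19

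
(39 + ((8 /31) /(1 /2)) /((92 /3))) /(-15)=-9273 /3565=-2.60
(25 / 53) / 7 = 25 / 371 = 0.07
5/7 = 0.71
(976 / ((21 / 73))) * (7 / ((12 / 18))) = 35624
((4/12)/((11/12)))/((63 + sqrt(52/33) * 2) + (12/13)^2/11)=237805308/41185078795 - 456976 * sqrt(429)/41185078795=0.01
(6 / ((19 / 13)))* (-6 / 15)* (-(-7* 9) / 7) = -1404 / 95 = -14.78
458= 458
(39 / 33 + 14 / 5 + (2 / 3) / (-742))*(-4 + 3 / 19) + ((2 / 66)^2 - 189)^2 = 1492404890901508 / 41797785645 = 35705.36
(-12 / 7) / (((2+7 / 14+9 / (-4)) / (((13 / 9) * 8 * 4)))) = -6656 / 21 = -316.95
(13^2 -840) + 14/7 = -669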